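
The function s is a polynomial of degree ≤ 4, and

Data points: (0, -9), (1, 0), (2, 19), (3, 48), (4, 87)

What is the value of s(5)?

First differences: 9, 19, 29, 39. Second differences: 10, 10, 10.
Level-2 differences are constant, so s has degree 2.
Extending the table by one column gives the next first difference 49, so s(5) = 87 + 49 = 136.

136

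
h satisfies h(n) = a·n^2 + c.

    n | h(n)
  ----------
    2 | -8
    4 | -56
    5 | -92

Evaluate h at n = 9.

-316

From h(2) = -8 and h(4) = -56: 4a + c = -8 and 16a + c = -56.
Subtracting: 12a = -48, so a = -4; then c = -8 − (-4)·4 = 8.
So h(n) = -4n² + 8, and h(9) = -316.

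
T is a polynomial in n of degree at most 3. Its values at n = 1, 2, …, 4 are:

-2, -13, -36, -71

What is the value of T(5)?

-118

First differences: -11, -23, -35. Second differences: -12, -12.
Level-2 differences are constant, so T has degree 2.
Fitting a degree-2 polynomial gives T(n) = -6n² + 7n - 3.
Then T(5) = -118.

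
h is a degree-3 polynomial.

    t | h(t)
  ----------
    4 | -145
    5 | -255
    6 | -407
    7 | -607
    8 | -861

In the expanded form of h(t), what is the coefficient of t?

5

Write h(t) = at³ + bt² + ct + d; the 5 given values yield a linear system in the 4 coefficients.
Solving, h(t) = -t³ - 6t² + 5t - 5.
The coefficient of t is 5.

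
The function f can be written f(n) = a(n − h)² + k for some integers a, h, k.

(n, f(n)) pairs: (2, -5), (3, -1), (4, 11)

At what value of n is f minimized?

2

First differences 4, 12; second difference 8 = 2a, so a = 4.
Expanding, the n-coefficient is −2ah = -8h; matching it to the data gives h = 2, and then k = -5.
So f(n) = 4(n − 2)² − 5.
Hence h = 2.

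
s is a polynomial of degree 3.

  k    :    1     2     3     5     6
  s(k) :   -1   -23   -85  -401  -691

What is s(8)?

-1625

Write s(k) = ak³ + bk² + ck + d; the 5 given values yield a linear system in the 4 coefficients.
Solving, s(k) = -3k³ - 2k² + 5k - 1.
Then s(8) = -1625.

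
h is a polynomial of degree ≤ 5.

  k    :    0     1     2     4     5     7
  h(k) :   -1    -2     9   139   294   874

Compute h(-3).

Write h(k) = ak^5 + bk^4 + ck³ + dk² + ek + p; the 6 given values yield a linear system in the 6 coefficients.
Solving, the top 2 coefficients vanish, and h(k) = 3k³ - 3k² - k - 1.
Then h(-3) = -106.

-106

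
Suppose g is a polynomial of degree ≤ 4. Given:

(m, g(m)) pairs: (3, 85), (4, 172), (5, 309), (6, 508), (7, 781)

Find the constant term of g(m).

4

First differences: 87, 137, 199, 273. Second differences: 50, 62, 74. Third differences: 12, 12.
Level-3 differences are constant, so g has degree 3.
Fitting a degree-3 polynomial gives g(m) = 2m³ + m² + 6m + 4.
The constant term is g(0) = 4.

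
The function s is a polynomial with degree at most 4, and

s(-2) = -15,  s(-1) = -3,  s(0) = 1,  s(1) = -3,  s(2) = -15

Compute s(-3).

First differences: 12, 4, -4, -12. Second differences: -8, -8, -8.
Level-2 differences are constant, so s has degree 2.
Fitting a degree-2 polynomial gives s(t) = -4t² + 1.
Then s(-3) = -35.

-35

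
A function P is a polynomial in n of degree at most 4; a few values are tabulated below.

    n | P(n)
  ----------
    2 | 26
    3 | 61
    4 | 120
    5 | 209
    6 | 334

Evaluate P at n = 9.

985

First differences: 35, 59, 89, 125. Second differences: 24, 30, 36. Third differences: 6, 6.
Level-3 differences are constant, so P has degree 3.
Fitting a degree-3 polynomial gives P(n) = n³ + 3n² + n + 4.
Then P(9) = 985.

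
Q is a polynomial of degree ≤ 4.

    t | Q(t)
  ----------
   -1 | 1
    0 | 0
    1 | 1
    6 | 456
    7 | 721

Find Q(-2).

-8

Write Q(t) = at^4 + bt³ + ct² + dt + e; the 5 given values yield a linear system in the 5 coefficients.
Solving, the leading coefficient vanishes, and Q(t) = 2t³ + t² - 2t.
Then Q(-2) = -8.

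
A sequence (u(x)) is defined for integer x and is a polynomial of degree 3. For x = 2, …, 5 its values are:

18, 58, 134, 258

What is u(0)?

-2

Write u(x) = ax³ + bx² + cx + d; the 4 given values yield a linear system in the 4 coefficients.
Solving, u(x) = 2x³ + 2x - 2.
The constant term is u(0) = -2.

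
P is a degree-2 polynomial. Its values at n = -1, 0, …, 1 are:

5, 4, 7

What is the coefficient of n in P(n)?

Write P(n) = an² + bn + c; the 3 given values yield a linear system in the 3 coefficients.
Solving, P(n) = 2n² + n + 4.
The coefficient of n is 1.

1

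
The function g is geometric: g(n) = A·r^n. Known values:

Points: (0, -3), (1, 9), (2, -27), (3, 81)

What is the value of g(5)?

729

Consecutive ratio: 9/(-3) = -3, and -27/9 = -3, so r = -3.
Then A·(-3)^0 = -3 gives A = -3, and g(n) = -3·(-3)^n.
g(5) = -3·(-3)^5 = 729.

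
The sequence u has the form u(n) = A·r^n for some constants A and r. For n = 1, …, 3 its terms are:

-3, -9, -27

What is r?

3

Consecutive ratio: -9/(-3) = 3, and -27/(-9) = 3, so r = 3.
Then A·3^1 = -3 gives A = -1, and u(n) = -1·3^n.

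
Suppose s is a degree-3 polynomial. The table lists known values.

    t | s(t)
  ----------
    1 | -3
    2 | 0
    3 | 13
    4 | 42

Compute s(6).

172

Write s(t) = at³ + bt² + ct + d; the 4 given values yield a linear system in the 4 coefficients.
Solving, s(t) = t³ - t² - t - 2.
Then s(6) = 172.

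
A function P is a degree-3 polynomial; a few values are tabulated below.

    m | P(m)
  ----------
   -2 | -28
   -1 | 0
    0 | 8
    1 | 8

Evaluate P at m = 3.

Write P(m) = am³ + bm² + cm + d; the 4 given values yield a linear system in the 4 coefficients.
Solving, P(m) = 2m³ - 4m² + 2m + 8.
Then P(3) = 32.

32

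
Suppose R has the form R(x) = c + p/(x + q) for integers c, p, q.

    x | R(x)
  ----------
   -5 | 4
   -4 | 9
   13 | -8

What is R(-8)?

(R(x) − c)(x + q) = p for each data point; the three points give a linear system in c and q, then p follows.
Solving: c = -6, q = 2, p = -30, so R(x) = -6 − 30/(x + 2).
Then R(-8) = -6 − 30/(-6) = -1.

-1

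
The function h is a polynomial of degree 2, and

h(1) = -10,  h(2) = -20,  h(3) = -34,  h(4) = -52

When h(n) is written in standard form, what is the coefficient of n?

First differences: -10, -14, -18. Second differences: -4, -4.
Level-2 differences are constant, so h has degree 2.
Fitting a degree-2 polynomial gives h(n) = -2n² - 4n - 4.
The coefficient of n is -4.

-4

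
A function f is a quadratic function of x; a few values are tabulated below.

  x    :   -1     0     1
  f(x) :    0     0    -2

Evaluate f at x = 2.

-6

Write f(x) = ax² + bx + c; the 3 given values yield a linear system in the 3 coefficients.
Solving, f(x) = -x² - x.
Then f(2) = -6.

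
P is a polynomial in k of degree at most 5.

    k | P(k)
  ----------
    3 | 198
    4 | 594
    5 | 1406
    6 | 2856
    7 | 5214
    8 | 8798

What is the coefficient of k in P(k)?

Write P(k) = ak^5 + bk^4 + ck³ + dk² + ek + p; the 6 given values yield a linear system in the 6 coefficients.
Solving, the leading coefficient vanishes, and P(k) = 2k^4 + k³ + 2k² - 5k + 6.
The coefficient of k is -5.

-5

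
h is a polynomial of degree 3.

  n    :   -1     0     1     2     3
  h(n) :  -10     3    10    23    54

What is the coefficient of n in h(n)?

8

Write h(n) = an³ + bn² + cn + d; the 5 given values yield a linear system in the 4 coefficients.
Solving, h(n) = 2n³ - 3n² + 8n + 3.
The coefficient of n is 8.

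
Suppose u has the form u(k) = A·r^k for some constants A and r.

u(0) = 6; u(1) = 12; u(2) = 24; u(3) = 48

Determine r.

2

Consecutive ratio: 12/6 = 2, and 24/12 = 2, so r = 2.
Then A·2^0 = 6 gives A = 6, and u(k) = 6·2^k.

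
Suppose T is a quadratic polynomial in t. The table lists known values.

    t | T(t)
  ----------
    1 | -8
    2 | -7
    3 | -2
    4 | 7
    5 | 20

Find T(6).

37

First differences: 1, 5, 9, 13. Second differences: 4, 4, 4.
Level-2 differences are constant, so T has degree 2.
Extending the table by one column gives the next first difference 17, so T(6) = 20 + 17 = 37.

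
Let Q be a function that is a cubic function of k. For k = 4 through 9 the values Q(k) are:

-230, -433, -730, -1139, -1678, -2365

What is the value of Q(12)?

Write Q(k) = ak³ + bk² + ck + d; the 6 given values yield a linear system in the 4 coefficients.
Solving, Q(k) = -3k³ - 2k² - 2k + 2.
Then Q(12) = -5494.

-5494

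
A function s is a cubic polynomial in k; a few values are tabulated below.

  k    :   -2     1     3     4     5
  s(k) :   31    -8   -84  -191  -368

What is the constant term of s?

-3

Write s(k) = ak³ + bk² + ck + d; the 5 given values yield a linear system in the 4 coefficients.
Solving, s(k) = -3k³ + k² - 3k - 3.
The constant term is s(0) = -3.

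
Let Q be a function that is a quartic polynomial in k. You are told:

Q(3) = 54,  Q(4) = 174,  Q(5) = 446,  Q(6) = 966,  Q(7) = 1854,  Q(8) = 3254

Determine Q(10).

Write Q(k) = ak^4 + bk³ + ck² + dk + e; the 6 given values yield a linear system in the 5 coefficients.
Solving, Q(k) = k^4 - 2k³ + 3k² - 2k + 6.
Then Q(10) = 8286.

8286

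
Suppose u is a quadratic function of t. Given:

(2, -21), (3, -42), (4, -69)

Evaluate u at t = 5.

Write u(t) = at² + bt + c; the 3 given values yield a linear system in the 3 coefficients.
Solving, u(t) = -3t² - 6t + 3.
Then u(5) = -102.

-102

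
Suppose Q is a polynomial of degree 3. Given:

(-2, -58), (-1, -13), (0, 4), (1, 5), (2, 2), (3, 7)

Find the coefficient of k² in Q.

-8

Write Q(k) = ak³ + bk² + ck + d; the 6 given values yield a linear system in the 4 coefficients.
Solving, Q(k) = 2k³ - 8k² + 7k + 4.
The coefficient of k² is -8.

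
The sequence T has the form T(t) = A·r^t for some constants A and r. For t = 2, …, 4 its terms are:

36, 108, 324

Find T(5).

Consecutive ratio: 108/36 = 3, and 324/108 = 3, so r = 3.
Then A·3^2 = 36 gives A = 4, and T(t) = 4·3^t.
T(5) = 4·3^5 = 972.

972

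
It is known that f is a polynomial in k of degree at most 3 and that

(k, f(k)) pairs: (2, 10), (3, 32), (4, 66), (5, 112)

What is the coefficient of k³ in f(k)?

Write f(k) = ak³ + bk² + ck + d; the 4 given values yield a linear system in the 4 coefficients.
Solving, the leading coefficient vanishes, and f(k) = 6k² - 8k + 2.
The coefficient of k³ is 0.

0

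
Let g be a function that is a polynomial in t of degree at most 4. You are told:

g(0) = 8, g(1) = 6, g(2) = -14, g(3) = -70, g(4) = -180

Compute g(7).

-1014

First differences: -2, -20, -56, -110. Second differences: -18, -36, -54. Third differences: -18, -18.
Level-3 differences are constant, so g has degree 3.
Fitting a degree-3 polynomial gives g(t) = -3t³ + t + 8.
Then g(7) = -1014.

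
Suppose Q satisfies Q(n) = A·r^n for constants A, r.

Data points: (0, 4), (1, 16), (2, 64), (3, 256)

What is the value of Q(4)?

Consecutive ratio: 16/4 = 4, and 64/16 = 4, so r = 4.
Then A·4^0 = 4 gives A = 4, and Q(n) = 4·4^n.
Q(4) = 4·4^4 = 1024.

1024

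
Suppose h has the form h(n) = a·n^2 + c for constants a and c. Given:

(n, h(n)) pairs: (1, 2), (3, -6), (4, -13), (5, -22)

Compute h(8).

-61

From h(1) = 2 and h(3) = -6: 1a + c = 2 and 9a + c = -6.
Subtracting: 8a = -8, so a = -1; then c = 2 − (-1)·1 = 3.
So h(n) = -1n² + 3, and h(8) = -61.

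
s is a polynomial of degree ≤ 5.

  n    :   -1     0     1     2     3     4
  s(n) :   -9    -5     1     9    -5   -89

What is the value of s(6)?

First differences: 4, 6, 8, -14, -84. Second differences: 2, 2, -22, -70. Third differences: 0, -24, -48. Fourth differences: -24, -24.
Level-4 differences are constant, so s has degree 4.
Fitting a degree-4 polynomial gives s(n) = -n^4 + 2n³ + 2n² + 3n - 5.
Then s(6) = -779.

-779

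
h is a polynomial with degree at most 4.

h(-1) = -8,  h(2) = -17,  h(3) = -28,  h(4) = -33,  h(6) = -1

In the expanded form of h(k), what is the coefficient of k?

Write h(k) = ak^4 + bk³ + ck² + dk + e; the 5 given values yield a linear system in the 5 coefficients.
Solving, the leading coefficient vanishes, and h(k) = k³ - 6k² - 1.
The coefficient of k is 0.

0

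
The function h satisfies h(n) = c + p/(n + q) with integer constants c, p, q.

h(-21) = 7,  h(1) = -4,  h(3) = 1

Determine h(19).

(h(n) − c)(n + q) = p for each data point; the three points give a linear system in c and q, then p follows.
Solving: c = 6, q = 1, p = -20, so h(n) = 6 − 20/(n + 1).
Then h(19) = 6 − 20/20 = 5.

5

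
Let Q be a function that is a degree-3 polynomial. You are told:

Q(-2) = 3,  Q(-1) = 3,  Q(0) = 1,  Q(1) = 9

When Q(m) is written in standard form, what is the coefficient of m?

1

Write Q(m) = am³ + bm² + cm + d; the 4 given values yield a linear system in the 4 coefficients.
Solving, Q(m) = 2m³ + 5m² + m + 1.
The coefficient of m is 1.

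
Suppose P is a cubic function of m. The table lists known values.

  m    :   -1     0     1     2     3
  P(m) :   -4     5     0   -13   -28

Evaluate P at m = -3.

First differences: 9, -5, -13, -15. Second differences: -14, -8, -2. Third differences: 6, 6.
Level-3 differences are constant, so P has degree 3.
Fitting a degree-3 polynomial gives P(m) = m³ - 7m² + m + 5.
Then P(-3) = -88.

-88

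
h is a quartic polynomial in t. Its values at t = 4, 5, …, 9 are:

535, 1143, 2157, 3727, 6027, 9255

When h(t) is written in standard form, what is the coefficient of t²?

7

Write h(t) = at^4 + bt³ + ct² + dt + e; the 6 given values yield a linear system in the 5 coefficients.
Solving, h(t) = t^4 + 3t³ + 7t² - 7t + 3.
The coefficient of t² is 7.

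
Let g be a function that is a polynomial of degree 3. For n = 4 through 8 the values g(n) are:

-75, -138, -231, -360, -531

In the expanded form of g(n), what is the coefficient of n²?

Write g(n) = an³ + bn² + cn + d; the 5 given values yield a linear system in the 4 coefficients.
Solving, g(n) = -n³ - 2n - 3.
The coefficient of n² is 0.

0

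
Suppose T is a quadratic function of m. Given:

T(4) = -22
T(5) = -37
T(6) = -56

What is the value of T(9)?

Write T(m) = am² + bm + c; the 3 given values yield a linear system in the 3 coefficients.
Solving, T(m) = -2m² + 3m - 2.
Then T(9) = -137.

-137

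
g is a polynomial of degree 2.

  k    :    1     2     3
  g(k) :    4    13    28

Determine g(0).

Write g(k) = ak² + bk + c; the 3 given values yield a linear system in the 3 coefficients.
Solving, g(k) = 3k² + 1.
Then g(0) = 1.

1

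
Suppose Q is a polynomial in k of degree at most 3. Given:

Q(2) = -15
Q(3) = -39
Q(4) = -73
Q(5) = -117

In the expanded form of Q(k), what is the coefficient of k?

1

First differences: -24, -34, -44. Second differences: -10, -10.
Level-2 differences are constant, so Q has degree 2.
Fitting a degree-2 polynomial gives Q(k) = -5k² + k + 3.
The coefficient of k is 1.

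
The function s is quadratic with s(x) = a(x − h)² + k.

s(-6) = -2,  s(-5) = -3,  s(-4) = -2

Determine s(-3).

First differences -1, 1; second difference 2 = 2a, so a = 1.
Expanding, the x-coefficient is −2ah = -2h; matching it to the data gives h = -5, and then k = -3.
So s(x) = 1(x + 5)² − 3.
s(-3) = 1·2² − 3 = 1.

1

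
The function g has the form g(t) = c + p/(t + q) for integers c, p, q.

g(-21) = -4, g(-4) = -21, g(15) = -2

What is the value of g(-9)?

-6

(g(t) − c)(t + q) = p for each data point; the three points give a linear system in c and q, then p follows.
Solving: c = -3, q = 3, p = 18, so g(t) = -3 + 18/(t + 3).
Then g(-9) = -3 + 18/(-6) = -6.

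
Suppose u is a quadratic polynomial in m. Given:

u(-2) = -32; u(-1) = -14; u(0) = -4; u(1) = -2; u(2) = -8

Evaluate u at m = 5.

-74

First differences: 18, 10, 2, -6. Second differences: -8, -8, -8.
Level-2 differences are constant, so u has degree 2.
Fitting a degree-2 polynomial gives u(m) = -4m² + 6m - 4.
Then u(5) = -74.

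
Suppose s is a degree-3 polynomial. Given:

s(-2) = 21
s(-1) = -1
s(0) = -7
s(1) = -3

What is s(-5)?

243

Write s(t) = at³ + bt² + ct + d; the 4 given values yield a linear system in the 4 coefficients.
Solving, s(t) = -t³ + 5t² - 7.
Then s(-5) = 243.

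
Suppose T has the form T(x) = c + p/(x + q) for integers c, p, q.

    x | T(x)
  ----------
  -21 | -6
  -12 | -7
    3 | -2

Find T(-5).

-14

(T(x) − c)(x + q) = p for each data point; the three points give a linear system in c and q, then p follows.
Solving: c = -5, q = 3, p = 18, so T(x) = -5 + 18/(x + 3).
Then T(-5) = -5 + 18/(-2) = -14.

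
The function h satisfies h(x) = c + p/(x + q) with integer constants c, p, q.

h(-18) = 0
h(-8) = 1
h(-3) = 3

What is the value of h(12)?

-3

(h(x) − c)(x + q) = p for each data point; the three points give a linear system in c and q, then p follows.
Solving: c = -1, q = -2, p = -20, so h(x) = -1 − 20/(x − 2).
Then h(12) = -1 − 20/10 = -3.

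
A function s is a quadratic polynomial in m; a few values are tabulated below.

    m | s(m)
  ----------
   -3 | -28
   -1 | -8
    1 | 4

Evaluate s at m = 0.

Write s(m) = am² + bm + c; the 3 given values yield a linear system in the 3 coefficients.
Solving, s(m) = -m² + 6m - 1.
Then s(0) = -1.

-1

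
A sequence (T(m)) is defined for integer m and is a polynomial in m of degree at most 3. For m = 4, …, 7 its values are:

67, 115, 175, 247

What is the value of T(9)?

First differences: 48, 60, 72. Second differences: 12, 12.
Level-2 differences are constant, so T has degree 2.
Fitting a degree-2 polynomial gives T(m) = 6m² - 6m - 5.
Then T(9) = 427.

427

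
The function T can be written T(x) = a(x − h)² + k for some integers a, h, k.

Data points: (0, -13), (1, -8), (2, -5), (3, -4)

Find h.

First differences 5, 3, 1; second difference -2 = 2a, so a = -1.
Expanding, the x-coefficient is −2ah = 2h; matching it to the data gives h = 3, and then k = -4.
So T(x) = -1(x − 3)² − 4.
Hence h = 3.

3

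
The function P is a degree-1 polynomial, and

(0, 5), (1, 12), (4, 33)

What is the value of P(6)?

Write P(k) = ak + b; the 3 given values yield a linear system in the 2 coefficients.
Solving, P(k) = 7k + 5.
Then P(6) = 47.

47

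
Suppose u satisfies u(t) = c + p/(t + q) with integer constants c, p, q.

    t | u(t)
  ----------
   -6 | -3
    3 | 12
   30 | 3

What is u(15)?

4

(u(t) − c)(t + q) = p for each data point; the three points give a linear system in c and q, then p follows.
Solving: c = 2, q = 0, p = 30, so u(t) = 2 + 30/(t + 0).
Then u(15) = 2 + 30/15 = 4.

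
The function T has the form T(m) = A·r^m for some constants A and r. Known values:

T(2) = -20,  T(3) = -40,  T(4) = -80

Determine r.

2

Consecutive ratio: -40/(-20) = 2, and -80/(-40) = 2, so r = 2.
Then A·2^2 = -20 gives A = -5, and T(m) = -5·2^m.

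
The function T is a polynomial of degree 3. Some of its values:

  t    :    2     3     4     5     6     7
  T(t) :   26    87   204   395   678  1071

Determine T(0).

First differences: 61, 117, 191, 283, 393. Second differences: 56, 74, 92, 110. Third differences: 18, 18, 18.
Level-3 differences are constant, so T has degree 3.
Fitting a degree-3 polynomial gives T(t) = 3t³ + t² - t.
Then T(0) = 0.

0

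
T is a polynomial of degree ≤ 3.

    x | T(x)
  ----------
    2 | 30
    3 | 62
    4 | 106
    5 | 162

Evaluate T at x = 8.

402

First differences: 32, 44, 56. Second differences: 12, 12.
Level-2 differences are constant, so T has degree 2.
Fitting a degree-2 polynomial gives T(x) = 6x² + 2x + 2.
Then T(8) = 402.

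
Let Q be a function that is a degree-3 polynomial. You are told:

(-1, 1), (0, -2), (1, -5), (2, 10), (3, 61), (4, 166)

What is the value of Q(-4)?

-170

First differences: -3, -3, 15, 51, 105. Second differences: 0, 18, 36, 54. Third differences: 18, 18, 18.
Level-3 differences are constant, so Q has degree 3.
Fitting a degree-3 polynomial gives Q(k) = 3k³ - 6k - 2.
Then Q(-4) = -170.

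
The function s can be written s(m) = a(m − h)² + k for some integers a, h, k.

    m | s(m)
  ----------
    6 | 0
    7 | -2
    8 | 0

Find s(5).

First differences -2, 2; second difference 4 = 2a, so a = 2.
Expanding, the m-coefficient is −2ah = -4h; matching it to the data gives h = 7, and then k = -2.
So s(m) = 2(m − 7)² − 2.
s(5) = 2·(-2)² − 2 = 6.

6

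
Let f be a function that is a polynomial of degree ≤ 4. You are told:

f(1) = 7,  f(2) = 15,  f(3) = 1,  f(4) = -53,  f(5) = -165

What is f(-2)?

Write f(x) = ax^4 + bx³ + cx² + dx + e; the 5 given values yield a linear system in the 5 coefficients.
Solving, the leading coefficient vanishes, and f(x) = -3x³ + 7x² + 8x - 5.
Then f(-2) = 31.

31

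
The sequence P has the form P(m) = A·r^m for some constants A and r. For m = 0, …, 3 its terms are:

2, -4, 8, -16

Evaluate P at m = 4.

32

Consecutive ratio: -4/2 = -2, and 8/(-4) = -2, so r = -2.
Then A·(-2)^0 = 2 gives A = 2, and P(m) = 2·(-2)^m.
P(4) = 2·(-2)^4 = 32.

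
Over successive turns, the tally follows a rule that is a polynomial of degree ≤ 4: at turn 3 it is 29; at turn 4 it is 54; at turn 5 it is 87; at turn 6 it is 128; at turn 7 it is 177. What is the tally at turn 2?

Write the value at x as h(x).
First differences: 25, 33, 41, 49. Second differences: 8, 8, 8.
Level-2 differences are constant, so h has degree 2.
Fitting a degree-2 polynomial gives h(x) = 4x² - 3x + 2.
Then h(2) = 12.

12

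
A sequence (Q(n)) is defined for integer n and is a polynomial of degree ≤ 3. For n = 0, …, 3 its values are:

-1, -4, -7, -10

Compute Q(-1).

2

First differences: -3, -3, -3.
Level-1 differences are constant, so Q has degree 1.
Fitting a degree-1 polynomial gives Q(n) = -3n - 1.
Then Q(-1) = 2.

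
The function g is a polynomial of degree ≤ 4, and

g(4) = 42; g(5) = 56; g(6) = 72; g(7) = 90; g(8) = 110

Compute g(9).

132

First differences: 14, 16, 18, 20. Second differences: 2, 2, 2.
Level-2 differences are constant, so g has degree 2.
Fitting a degree-2 polynomial gives g(t) = t² + 5t + 6.
Then g(9) = 132.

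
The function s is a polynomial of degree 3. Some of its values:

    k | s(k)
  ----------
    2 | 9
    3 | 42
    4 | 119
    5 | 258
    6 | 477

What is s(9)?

1794

First differences: 33, 77, 139, 219. Second differences: 44, 62, 80. Third differences: 18, 18.
Level-3 differences are constant, so s has degree 3.
Fitting a degree-3 polynomial gives s(k) = 3k³ - 5k² + k + 3.
Then s(9) = 1794.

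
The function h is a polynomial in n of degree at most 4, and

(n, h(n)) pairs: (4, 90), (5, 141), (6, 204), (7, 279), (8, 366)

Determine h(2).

First differences: 51, 63, 75, 87. Second differences: 12, 12, 12.
Level-2 differences are constant, so h has degree 2.
Fitting a degree-2 polynomial gives h(n) = 6n² - 3n + 6.
Then h(2) = 24.

24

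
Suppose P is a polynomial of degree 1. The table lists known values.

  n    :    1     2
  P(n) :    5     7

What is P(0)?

3

Write P(n) = an + b; the 2 given values yield a linear system in the 2 coefficients.
Solving, P(n) = 2n + 3.
The constant term is P(0) = 3.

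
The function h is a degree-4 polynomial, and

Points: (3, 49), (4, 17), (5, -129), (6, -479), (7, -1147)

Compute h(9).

Write h(n) = an^4 + bn³ + cn² + dn + e; the 5 given values yield a linear system in the 5 coefficients.
Solving, h(n) = -n^4 + 3n³ + 4n² + 4n + 1.
Then h(9) = -4013.

-4013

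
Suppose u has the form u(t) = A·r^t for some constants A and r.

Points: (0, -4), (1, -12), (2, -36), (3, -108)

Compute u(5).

Consecutive ratio: -12/(-4) = 3, and -36/(-12) = 3, so r = 3.
Then A·3^0 = -4 gives A = -4, and u(t) = -4·3^t.
u(5) = -4·3^5 = -972.

-972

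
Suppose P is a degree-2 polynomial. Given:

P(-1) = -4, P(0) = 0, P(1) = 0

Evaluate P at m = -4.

-40

Write P(m) = am² + bm + c; the 3 given values yield a linear system in the 3 coefficients.
Solving, P(m) = -2m² + 2m.
Then P(-4) = -40.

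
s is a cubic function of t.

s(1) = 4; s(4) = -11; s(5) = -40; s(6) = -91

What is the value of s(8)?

Write s(t) = at³ + bt² + ct + d; the 4 given values yield a linear system in the 4 coefficients.
Solving, s(t) = -t³ + 4t² - 4t + 5.
Then s(8) = -283.

-283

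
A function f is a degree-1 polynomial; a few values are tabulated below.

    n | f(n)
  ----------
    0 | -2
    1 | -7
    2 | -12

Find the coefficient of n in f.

Write f(n) = an + b; the 3 given values yield a linear system in the 2 coefficients.
Solving, f(n) = -5n - 2.
The coefficient of n is -5.

-5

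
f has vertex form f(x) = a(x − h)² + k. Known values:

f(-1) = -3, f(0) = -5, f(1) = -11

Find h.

-1

First differences -2, -6; second difference -4 = 2a, so a = -2.
Expanding, the x-coefficient is −2ah = 4h; matching it to the data gives h = -1, and then k = -3.
So f(x) = -2(x + 1)² − 3.
Hence h = -1.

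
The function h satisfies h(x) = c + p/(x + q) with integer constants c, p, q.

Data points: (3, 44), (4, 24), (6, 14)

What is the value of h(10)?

(h(x) − c)(x + q) = p for each data point; the three points give a linear system in c and q, then p follows.
Solving: c = 4, q = -2, p = 40, so h(x) = 4 + 40/(x − 2).
Then h(10) = 4 + 40/8 = 9.

9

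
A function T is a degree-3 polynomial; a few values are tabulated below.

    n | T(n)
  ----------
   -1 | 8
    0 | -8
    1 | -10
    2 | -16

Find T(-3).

Write T(n) = an³ + bn² + cn + d; the 4 given values yield a linear system in the 4 coefficients.
Solving, T(n) = -3n³ + 7n² - 6n - 8.
Then T(-3) = 154.

154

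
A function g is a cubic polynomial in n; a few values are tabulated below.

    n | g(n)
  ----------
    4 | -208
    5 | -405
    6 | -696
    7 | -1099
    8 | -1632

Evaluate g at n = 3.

-87

First differences: -197, -291, -403, -533. Second differences: -94, -112, -130. Third differences: -18, -18.
Level-3 differences are constant, so g has degree 3.
Fitting a degree-3 polynomial gives g(n) = -3n³ - 2n² + 4n.
Then g(3) = -87.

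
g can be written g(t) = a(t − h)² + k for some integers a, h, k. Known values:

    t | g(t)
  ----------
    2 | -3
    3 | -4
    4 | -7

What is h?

First differences -1, -3; second difference -2 = 2a, so a = -1.
Expanding, the t-coefficient is −2ah = 2h; matching it to the data gives h = 2, and then k = -3.
So g(t) = -1(t − 2)² − 3.
Hence h = 2.

2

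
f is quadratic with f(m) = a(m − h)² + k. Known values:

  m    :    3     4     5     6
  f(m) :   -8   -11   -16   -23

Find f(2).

First differences -3, -5, -7; second difference -2 = 2a, so a = -1.
Expanding, the m-coefficient is −2ah = 2h; matching it to the data gives h = 2, and then k = -7.
So f(m) = -1(m − 2)² − 7.
f(2) = -1·0² − 7 = -7.

-7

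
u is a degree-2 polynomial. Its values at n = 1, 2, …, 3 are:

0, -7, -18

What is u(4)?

-33

Write u(n) = an² + bn + c; the 3 given values yield a linear system in the 3 coefficients.
Solving, u(n) = -2n² - n + 3.
Then u(4) = -33.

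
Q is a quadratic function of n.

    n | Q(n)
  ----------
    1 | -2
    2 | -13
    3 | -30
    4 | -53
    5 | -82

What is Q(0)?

3

First differences: -11, -17, -23, -29. Second differences: -6, -6, -6.
Level-2 differences are constant, so Q has degree 2.
Fitting a degree-2 polynomial gives Q(n) = -3n² - 2n + 3.
The constant term is Q(0) = 3.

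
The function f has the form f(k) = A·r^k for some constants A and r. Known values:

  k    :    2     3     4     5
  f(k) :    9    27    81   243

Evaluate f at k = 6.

Consecutive ratio: 27/9 = 3, and 81/27 = 3, so r = 3.
Then A·3^2 = 9 gives A = 1, and f(k) = 1·3^k.
f(6) = 1·3^6 = 729.

729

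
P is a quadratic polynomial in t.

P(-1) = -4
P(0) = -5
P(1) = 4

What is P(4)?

Write P(t) = at² + bt + c; the 3 given values yield a linear system in the 3 coefficients.
Solving, P(t) = 5t² + 4t - 5.
Then P(4) = 91.

91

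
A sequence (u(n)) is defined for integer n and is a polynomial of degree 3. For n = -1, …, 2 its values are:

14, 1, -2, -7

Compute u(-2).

49

Write u(n) = an³ + bn² + cn + d; the 4 given values yield a linear system in the 4 coefficients.
Solving, u(n) = -2n³ + 5n² - 6n + 1.
Then u(-2) = 49.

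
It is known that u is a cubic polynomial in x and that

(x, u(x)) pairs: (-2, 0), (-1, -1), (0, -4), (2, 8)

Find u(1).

Write u(x) = ax³ + bx² + cx + d; the 4 given values yield a linear system in the 4 coefficients.
Solving, u(x) = x³ + 2x² - 2x - 4.
Then u(1) = -3.

-3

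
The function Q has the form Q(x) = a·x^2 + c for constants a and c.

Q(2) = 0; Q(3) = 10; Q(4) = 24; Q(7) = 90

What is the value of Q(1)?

-6

From Q(2) = 0 and Q(3) = 10: 4a + c = 0 and 9a + c = 10.
Subtracting: 5a = 10, so a = 2; then c = 0 − 2·4 = -8.
So Q(x) = 2x² − 8, and Q(1) = -6.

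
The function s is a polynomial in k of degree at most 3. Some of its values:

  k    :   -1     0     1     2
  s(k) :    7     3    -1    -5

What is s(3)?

-9

First differences: -4, -4, -4.
Level-1 differences are constant, so s has degree 1.
Fitting a degree-1 polynomial gives s(k) = -4k + 3.
Then s(3) = -9.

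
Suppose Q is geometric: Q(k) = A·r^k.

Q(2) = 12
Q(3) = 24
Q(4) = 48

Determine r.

2

Consecutive ratio: 24/12 = 2, and 48/24 = 2, so r = 2.
Then A·2^2 = 12 gives A = 3, and Q(k) = 3·2^k.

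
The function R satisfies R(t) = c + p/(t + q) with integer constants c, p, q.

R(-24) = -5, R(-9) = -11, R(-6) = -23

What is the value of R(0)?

(R(t) − c)(t + q) = p for each data point; the three points give a linear system in c and q, then p follows.
Solving: c = -3, q = 4, p = 40, so R(t) = -3 + 40/(t + 4).
Then R(0) = -3 + 40/4 = 7.

7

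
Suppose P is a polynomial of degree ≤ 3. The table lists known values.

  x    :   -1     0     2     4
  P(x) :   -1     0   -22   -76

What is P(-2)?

-10

Write P(x) = ax³ + bx² + cx + d; the 4 given values yield a linear system in the 4 coefficients.
Solving, the leading coefficient vanishes, and P(x) = -4x² - 3x.
Then P(-2) = -10.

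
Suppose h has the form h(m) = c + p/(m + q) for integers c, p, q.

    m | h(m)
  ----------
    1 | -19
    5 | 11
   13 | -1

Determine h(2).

-34

(h(m) − c)(m + q) = p for each data point; the three points give a linear system in c and q, then p follows.
Solving: c = -4, q = -3, p = 30, so h(m) = -4 + 30/(m − 3).
Then h(2) = -4 + 30/(-1) = -34.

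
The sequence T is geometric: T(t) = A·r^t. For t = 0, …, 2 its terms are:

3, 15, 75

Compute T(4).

Consecutive ratio: 15/3 = 5, and 75/15 = 5, so r = 5.
Then A·5^0 = 3 gives A = 3, and T(t) = 3·5^t.
T(4) = 3·5^4 = 1875.

1875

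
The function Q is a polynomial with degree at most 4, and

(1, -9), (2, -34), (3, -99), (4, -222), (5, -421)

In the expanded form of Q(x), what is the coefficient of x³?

-3

Write Q(x) = ax^4 + bx³ + cx² + dx + e; the 5 given values yield a linear system in the 5 coefficients.
Solving, the leading coefficient vanishes, and Q(x) = -3x³ - 2x² + 2x - 6.
The coefficient of x³ is -3.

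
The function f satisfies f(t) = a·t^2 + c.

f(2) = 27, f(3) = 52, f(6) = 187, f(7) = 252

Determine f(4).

87

From f(2) = 27 and f(3) = 52: 4a + c = 27 and 9a + c = 52.
Subtracting: 5a = 25, so a = 5; then c = 27 − 5·4 = 7.
So f(t) = 5t² + 7, and f(4) = 87.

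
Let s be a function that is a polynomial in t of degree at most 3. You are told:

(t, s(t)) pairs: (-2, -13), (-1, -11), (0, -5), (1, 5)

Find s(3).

37

First differences: 2, 6, 10. Second differences: 4, 4.
Level-2 differences are constant, so s has degree 2.
Fitting a degree-2 polynomial gives s(t) = 2t² + 8t - 5.
Then s(3) = 37.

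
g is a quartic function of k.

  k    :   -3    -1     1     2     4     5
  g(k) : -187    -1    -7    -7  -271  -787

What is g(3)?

-61

Write g(k) = ak^4 + bk³ + ck² + dk + e; the 6 given values yield a linear system in the 5 coefficients.
Solving, g(k) = -2k^4 + 3k³ + 5k² - 6k - 7.
Then g(3) = -61.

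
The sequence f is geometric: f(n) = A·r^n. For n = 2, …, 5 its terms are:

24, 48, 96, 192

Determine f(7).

768

Consecutive ratio: 48/24 = 2, and 96/48 = 2, so r = 2.
Then A·2^2 = 24 gives A = 6, and f(n) = 6·2^n.
f(7) = 6·2^7 = 768.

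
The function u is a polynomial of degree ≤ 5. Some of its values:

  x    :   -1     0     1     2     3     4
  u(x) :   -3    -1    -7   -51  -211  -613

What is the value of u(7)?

-5251

Write u(x) = ax^5 + bx^4 + cx³ + dx² + ex + p; the 6 given values yield a linear system in the 6 coefficients.
Solving, the leading coefficient vanishes, and u(x) = -2x^4 - x³ - 2x² - x - 1.
Then u(7) = -5251.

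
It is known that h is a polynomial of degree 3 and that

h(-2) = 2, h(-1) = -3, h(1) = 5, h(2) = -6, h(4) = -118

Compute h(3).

Write h(x) = ax³ + bx² + cx + d; the 5 given values yield a linear system in the 4 coefficients.
Solving, h(x) = -2x³ - x² + 6x + 2.
Then h(3) = -43.

-43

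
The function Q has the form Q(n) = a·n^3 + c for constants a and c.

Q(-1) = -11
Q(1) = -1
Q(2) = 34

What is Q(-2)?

From Q(-1) = -11 and Q(1) = -1: -1a + c = -11 and 1a + c = -1.
Subtracting: 2a = 10, so a = 5; then c = -11 − 5·(-1) = -6.
So Q(n) = 5n³ − 6, and Q(-2) = -46.

-46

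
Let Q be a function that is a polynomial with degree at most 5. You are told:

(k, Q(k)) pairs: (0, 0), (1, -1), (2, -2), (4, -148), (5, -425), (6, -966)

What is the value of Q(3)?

-33

Write Q(k) = ak^5 + bk^4 + ck³ + dk² + ek + p; the 6 given values yield a linear system in the 6 coefficients.
Solving, the leading coefficient vanishes, and Q(k) = -k^4 + k³ + 4k² - 5k.
Then Q(3) = -33.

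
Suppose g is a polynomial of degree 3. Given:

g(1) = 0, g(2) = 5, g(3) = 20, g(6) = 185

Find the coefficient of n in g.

1

Write g(n) = an³ + bn² + cn + d; the 4 given values yield a linear system in the 4 coefficients.
Solving, g(n) = n³ - n² + n - 1.
The coefficient of n is 1.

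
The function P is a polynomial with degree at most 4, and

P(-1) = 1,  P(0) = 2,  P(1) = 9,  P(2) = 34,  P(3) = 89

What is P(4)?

Write P(x) = ax^4 + bx³ + cx² + dx + e; the 5 given values yield a linear system in the 5 coefficients.
Solving, the leading coefficient vanishes, and P(x) = 2x³ + 3x² + 2x + 2.
Then P(4) = 186.

186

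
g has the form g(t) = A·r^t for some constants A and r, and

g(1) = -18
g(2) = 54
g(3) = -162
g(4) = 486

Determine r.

Consecutive ratio: 54/(-18) = -3, and -162/54 = -3, so r = -3.
Then A·(-3)^1 = -18 gives A = 6, and g(t) = 6·(-3)^t.

-3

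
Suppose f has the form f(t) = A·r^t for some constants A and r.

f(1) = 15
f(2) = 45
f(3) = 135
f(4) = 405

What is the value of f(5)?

1215

Consecutive ratio: 45/15 = 3, and 135/45 = 3, so r = 3.
Then A·3^1 = 15 gives A = 5, and f(t) = 5·3^t.
f(5) = 5·3^5 = 1215.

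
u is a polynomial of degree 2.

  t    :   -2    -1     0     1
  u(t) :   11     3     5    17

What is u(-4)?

Write u(t) = at² + bt + c; the 4 given values yield a linear system in the 3 coefficients.
Solving, u(t) = 5t² + 7t + 5.
Then u(-4) = 57.

57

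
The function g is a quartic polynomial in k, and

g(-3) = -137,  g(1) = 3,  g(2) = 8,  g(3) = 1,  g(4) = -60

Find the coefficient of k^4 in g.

Write g(k) = ak^4 + bk³ + ck² + dk + e; the 5 given values yield a linear system in the 5 coefficients.
Solving, g(k) = -k^4 + 3k³ + k² - 4k + 4.
The coefficient of k^4 is -1.

-1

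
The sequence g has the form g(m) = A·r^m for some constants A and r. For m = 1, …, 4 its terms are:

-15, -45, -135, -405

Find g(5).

-1215

Consecutive ratio: -45/(-15) = 3, and -135/(-45) = 3, so r = 3.
Then A·3^1 = -15 gives A = -5, and g(m) = -5·3^m.
g(5) = -5·3^5 = -1215.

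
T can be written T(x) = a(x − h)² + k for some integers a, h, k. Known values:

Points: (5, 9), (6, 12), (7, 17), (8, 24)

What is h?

4

First differences 3, 5, 7; second difference 2 = 2a, so a = 1.
Expanding, the x-coefficient is −2ah = -2h; matching it to the data gives h = 4, and then k = 8.
So T(x) = 1(x − 4)² + 8.
Hence h = 4.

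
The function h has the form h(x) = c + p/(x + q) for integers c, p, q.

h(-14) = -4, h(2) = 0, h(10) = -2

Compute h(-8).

(h(x) − c)(x + q) = p for each data point; the three points give a linear system in c and q, then p follows.
Solving: c = -3, q = 2, p = 12, so h(x) = -3 + 12/(x + 2).
Then h(-8) = -3 + 12/(-6) = -5.

-5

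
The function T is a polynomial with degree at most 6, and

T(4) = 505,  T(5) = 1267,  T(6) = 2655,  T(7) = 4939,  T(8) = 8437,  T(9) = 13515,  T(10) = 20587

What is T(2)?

Write T(k) = ak^6 + bk^5 + ck^4 + dk³ + ek² + pk + q; the 7 given values yield a linear system in the 7 coefficients.
Solving, the top 2 coefficients vanish, and T(k) = 2k^4 + k³ - 4k² - k - 3.
Then T(2) = 19.

19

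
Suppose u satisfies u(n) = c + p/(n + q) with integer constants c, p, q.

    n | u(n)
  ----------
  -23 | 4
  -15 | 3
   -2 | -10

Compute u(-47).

5

(u(n) − c)(n + q) = p for each data point; the three points give a linear system in c and q, then p follows.
Solving: c = 6, q = -1, p = 48, so u(n) = 6 + 48/(n − 1).
Then u(-47) = 6 + 48/(-48) = 5.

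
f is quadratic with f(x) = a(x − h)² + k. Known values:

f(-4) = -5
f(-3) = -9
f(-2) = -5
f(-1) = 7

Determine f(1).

First differences -4, 4, 12; second difference 8 = 2a, so a = 4.
Expanding, the x-coefficient is −2ah = -8h; matching it to the data gives h = -3, and then k = -9.
So f(x) = 4(x + 3)² − 9.
f(1) = 4·4² − 9 = 55.

55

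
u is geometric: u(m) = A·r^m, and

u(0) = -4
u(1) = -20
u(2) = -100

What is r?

Consecutive ratio: -20/(-4) = 5, and -100/(-20) = 5, so r = 5.
Then A·5^0 = -4 gives A = -4, and u(m) = -4·5^m.

5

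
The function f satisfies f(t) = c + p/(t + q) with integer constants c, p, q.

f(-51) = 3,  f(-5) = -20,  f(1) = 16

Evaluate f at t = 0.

20

(f(t) − c)(t + q) = p for each data point; the three points give a linear system in c and q, then p follows.
Solving: c = 4, q = 3, p = 48, so f(t) = 4 + 48/(t + 3).
Then f(0) = 4 + 48/3 = 20.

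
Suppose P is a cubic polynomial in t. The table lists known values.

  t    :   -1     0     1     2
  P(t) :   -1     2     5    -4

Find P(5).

Write P(t) = at³ + bt² + ct + d; the 4 given values yield a linear system in the 4 coefficients.
Solving, P(t) = -2t³ + 5t + 2.
Then P(5) = -223.

-223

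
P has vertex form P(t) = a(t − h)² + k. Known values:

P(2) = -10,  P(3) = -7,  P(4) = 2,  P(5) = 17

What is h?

First differences 3, 9, 15; second difference 6 = 2a, so a = 3.
Expanding, the t-coefficient is −2ah = -6h; matching it to the data gives h = 2, and then k = -10.
So P(t) = 3(t − 2)² − 10.
Hence h = 2.

2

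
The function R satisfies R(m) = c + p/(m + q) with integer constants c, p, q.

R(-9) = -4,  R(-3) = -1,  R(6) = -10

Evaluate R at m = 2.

-26

(R(m) − c)(m + q) = p for each data point; the three points give a linear system in c and q, then p follows.
Solving: c = -6, q = -1, p = -20, so R(m) = -6 − 20/(m − 1).
Then R(2) = -6 − 20/1 = -26.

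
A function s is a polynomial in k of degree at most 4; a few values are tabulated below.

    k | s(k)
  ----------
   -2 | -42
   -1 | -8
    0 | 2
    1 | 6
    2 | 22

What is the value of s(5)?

322

Write s(k) = ak^4 + bk³ + ck² + dk + e; the 5 given values yield a linear system in the 5 coefficients.
Solving, the leading coefficient vanishes, and s(k) = 3k³ - 3k² + 4k + 2.
Then s(5) = 322.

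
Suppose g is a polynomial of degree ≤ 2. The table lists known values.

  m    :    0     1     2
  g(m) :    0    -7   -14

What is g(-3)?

21

Write g(m) = am² + bm + c; the 3 given values yield a linear system in the 3 coefficients.
Solving, the leading coefficient vanishes, and g(m) = -7m.
Then g(-3) = 21.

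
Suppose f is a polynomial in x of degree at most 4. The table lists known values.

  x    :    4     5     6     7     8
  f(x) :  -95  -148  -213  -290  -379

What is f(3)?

-54

First differences: -53, -65, -77, -89. Second differences: -12, -12, -12.
Level-2 differences are constant, so f has degree 2.
Fitting a degree-2 polynomial gives f(x) = -6x² + x - 3.
Then f(3) = -54.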